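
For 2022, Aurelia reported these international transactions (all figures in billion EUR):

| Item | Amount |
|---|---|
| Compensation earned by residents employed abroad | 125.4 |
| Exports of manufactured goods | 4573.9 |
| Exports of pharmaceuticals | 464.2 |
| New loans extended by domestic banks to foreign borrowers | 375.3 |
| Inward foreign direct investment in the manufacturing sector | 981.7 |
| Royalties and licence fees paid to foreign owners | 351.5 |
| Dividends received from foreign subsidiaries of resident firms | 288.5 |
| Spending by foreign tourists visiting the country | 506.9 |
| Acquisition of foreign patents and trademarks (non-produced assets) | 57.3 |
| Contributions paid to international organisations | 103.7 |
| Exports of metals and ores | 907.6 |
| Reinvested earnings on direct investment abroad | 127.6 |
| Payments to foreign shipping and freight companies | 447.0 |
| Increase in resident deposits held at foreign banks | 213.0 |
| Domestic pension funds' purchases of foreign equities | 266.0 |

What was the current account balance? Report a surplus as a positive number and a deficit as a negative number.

6091.9

Goods: 464.2 + 907.6 + 4573.9 = 5945.7
Services: -447.0 + 506.9 - 351.5 = -291.6
Primary income: 288.5 + 125.4 + 127.6 = 541.5
Secondary income: -103.7
Current account = 5945.7 + (-291.6) + 541.5 + (-103.7) = 6091.9
(Excluded from the current account — financial account: new loans extended by domestic banks to foreign borrowers 375.3, inward foreign direct investment in the manufacturing sector 981.7, increase in resident deposits held at foreign banks 213.0, domestic pension funds' purchases of foreign equities 266.0; capital account: acquisition of foreign patents and trademarks (non-produced assets) 57.3.)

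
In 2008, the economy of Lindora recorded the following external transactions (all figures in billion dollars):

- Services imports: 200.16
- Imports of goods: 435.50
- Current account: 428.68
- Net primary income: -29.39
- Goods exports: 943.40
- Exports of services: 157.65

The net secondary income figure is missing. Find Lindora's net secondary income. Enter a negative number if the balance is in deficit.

Current account = goods balance + services balance + net primary income + net secondary income
Sum of the known components = 436.00
Net secondary income = CA - (known components) = 428.68 - 436.00 = -7.32

-7.32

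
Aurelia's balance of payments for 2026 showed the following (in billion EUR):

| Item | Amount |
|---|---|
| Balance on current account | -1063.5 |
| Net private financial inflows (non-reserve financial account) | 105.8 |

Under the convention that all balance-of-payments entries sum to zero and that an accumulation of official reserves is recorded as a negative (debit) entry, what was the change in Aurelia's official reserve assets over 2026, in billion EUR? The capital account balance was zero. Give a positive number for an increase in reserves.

Official reserve transactions balance = -((-1063.5) + 105.8) = 957.7
An accumulation of reserves is recorded as a debit (negative entry), so the change in the stock of reserves is the negative of that balance.
Change in official reserves = -(957.7) = -957.7

-957.7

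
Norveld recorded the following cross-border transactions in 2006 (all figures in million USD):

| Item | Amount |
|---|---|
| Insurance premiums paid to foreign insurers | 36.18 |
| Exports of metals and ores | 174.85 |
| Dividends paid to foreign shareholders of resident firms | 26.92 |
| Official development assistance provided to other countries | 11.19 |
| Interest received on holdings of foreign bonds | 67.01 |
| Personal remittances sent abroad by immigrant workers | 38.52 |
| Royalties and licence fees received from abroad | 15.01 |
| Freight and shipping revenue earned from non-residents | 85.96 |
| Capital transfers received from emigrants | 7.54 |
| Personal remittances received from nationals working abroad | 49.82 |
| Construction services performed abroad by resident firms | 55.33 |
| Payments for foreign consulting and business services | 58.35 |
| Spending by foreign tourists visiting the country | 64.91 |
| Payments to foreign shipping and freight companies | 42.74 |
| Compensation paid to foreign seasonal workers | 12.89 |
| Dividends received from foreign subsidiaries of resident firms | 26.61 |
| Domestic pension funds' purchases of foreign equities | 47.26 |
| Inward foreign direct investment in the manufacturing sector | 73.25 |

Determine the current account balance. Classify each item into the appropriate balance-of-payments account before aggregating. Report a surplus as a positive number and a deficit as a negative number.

312.71

Goods: 174.85
Services: 15.01 - 42.74 + 55.33 + 64.91 + 85.96 - 58.35 - 36.18 = 83.94
Primary income: 26.61 - 12.89 - 26.92 + 67.01 = 53.81
Secondary income: 49.82 - 38.52 - 11.19 = 0.11
Current account = 174.85 + 83.94 + 53.81 + 0.11 = 312.71
(Excluded from the current account — capital account: capital transfers received from emigrants 7.54; financial account: domestic pension funds' purchases of foreign equities 47.26, inward foreign direct investment in the manufacturing sector 73.25.)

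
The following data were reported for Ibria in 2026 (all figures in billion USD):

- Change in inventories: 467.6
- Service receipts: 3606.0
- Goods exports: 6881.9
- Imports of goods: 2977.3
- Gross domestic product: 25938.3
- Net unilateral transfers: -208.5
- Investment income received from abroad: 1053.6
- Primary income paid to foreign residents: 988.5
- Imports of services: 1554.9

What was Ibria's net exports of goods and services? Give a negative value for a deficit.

5955.7

Goods balance = 6881.9 - 2977.3 = 3904.6
Services balance = 3606.0 - 1554.9 = 2051.1
Trade balance (goods + services) = 3904.6 + 2051.1 = 5955.7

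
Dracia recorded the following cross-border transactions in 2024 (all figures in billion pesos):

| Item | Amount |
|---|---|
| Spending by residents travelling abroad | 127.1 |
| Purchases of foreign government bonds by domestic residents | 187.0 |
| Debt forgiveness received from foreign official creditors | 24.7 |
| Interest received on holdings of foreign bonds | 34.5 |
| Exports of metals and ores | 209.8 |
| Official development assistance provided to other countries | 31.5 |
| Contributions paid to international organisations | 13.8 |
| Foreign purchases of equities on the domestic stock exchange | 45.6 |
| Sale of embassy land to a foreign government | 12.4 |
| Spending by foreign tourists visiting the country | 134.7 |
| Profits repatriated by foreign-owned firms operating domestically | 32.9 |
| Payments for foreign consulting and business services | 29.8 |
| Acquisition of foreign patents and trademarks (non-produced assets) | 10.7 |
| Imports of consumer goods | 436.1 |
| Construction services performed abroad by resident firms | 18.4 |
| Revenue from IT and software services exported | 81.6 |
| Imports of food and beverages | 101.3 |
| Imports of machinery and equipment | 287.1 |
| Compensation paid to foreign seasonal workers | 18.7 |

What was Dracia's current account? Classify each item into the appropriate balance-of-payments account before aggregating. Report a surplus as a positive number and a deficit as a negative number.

-599.3

Goods: -101.3 + 209.8 - 287.1 - 436.1 = -614.7
Services: 134.7 - 127.1 - 29.8 + 81.6 + 18.4 = 77.8
Primary income: 34.5 - 18.7 - 32.9 = -17.1
Secondary income: -31.5 - 13.8 = -45.3
Current account = (-614.7) + 77.8 + (-17.1) + (-45.3) = -599.3
(Excluded from the current account — financial account: purchases of foreign government bonds by domestic residents 187.0, foreign purchases of equities on the domestic stock exchange 45.6; capital account: debt forgiveness received from foreign official creditors 24.7, sale of embassy land to a foreign government 12.4, acquisition of foreign patents and trademarks (non-produced assets) 10.7.)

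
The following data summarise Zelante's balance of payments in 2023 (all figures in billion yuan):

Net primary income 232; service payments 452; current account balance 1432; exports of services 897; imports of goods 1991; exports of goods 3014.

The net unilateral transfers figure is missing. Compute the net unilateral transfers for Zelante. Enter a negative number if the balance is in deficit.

-268

Current account = goods balance + services balance + net primary income + net secondary income
Sum of the known components = 1700
Net unilateral transfers = CA - (known components) = 1432 - 1700 = -268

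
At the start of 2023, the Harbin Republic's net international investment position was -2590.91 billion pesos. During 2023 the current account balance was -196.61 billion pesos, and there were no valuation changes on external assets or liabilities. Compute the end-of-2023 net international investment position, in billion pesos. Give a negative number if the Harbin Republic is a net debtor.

With no valuation effects, change in NIIP = current account = -196.61
End-of-year NIIP = -2590.91 + (-196.61) = -2787.52

-2787.52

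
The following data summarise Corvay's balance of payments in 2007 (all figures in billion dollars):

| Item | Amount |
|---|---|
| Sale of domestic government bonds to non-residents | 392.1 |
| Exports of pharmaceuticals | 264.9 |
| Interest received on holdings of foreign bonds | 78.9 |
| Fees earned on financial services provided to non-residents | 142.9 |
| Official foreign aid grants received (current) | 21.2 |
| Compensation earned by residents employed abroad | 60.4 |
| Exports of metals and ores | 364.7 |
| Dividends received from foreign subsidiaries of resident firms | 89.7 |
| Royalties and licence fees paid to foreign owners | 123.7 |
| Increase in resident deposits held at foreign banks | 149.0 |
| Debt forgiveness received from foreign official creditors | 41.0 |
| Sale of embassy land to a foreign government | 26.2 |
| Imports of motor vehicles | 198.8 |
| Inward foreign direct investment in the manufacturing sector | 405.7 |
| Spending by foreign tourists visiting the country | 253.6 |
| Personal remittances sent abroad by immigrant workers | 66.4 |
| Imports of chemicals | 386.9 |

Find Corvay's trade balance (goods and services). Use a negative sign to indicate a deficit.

316.7

Goods: -386.9 + 364.7 - 198.8 + 264.9 = 43.9
Services: 142.9 - 123.7 + 253.6 = 272.8
Trade balance = 43.9 + 272.8 = 316.7
(Excluded from the trade balance — financial account: sale of domestic government bonds to non-residents 392.1, increase in resident deposits held at foreign banks 149.0, inward foreign direct investment in the manufacturing sector 405.7; primary income: interest received on holdings of foreign bonds 78.9, compensation earned by residents employed abroad 60.4, dividends received from foreign subsidiaries of resident firms 89.7; secondary income: official foreign aid grants received (current) 21.2, personal remittances sent abroad by immigrant workers 66.4; capital account: debt forgiveness received from foreign official creditors 41.0, sale of embassy land to a foreign government 26.2.)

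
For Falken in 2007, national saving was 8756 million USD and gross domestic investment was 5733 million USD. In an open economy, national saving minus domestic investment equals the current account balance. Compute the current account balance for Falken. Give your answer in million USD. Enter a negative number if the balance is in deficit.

3023

CA = S - I = 8756 - 5733 = 3023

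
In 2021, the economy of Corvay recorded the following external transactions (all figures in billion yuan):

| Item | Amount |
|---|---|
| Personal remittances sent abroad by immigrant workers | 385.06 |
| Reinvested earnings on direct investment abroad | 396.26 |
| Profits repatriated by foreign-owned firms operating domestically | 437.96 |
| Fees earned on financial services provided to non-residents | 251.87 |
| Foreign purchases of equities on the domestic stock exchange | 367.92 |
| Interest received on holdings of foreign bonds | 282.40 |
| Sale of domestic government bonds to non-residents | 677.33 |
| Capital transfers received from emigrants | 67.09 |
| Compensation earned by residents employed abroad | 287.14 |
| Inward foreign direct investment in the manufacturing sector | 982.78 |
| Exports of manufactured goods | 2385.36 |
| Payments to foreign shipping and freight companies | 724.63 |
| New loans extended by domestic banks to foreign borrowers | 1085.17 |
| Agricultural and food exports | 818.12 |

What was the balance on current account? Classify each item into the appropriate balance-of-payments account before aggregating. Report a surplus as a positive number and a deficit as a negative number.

Goods: 818.12 + 2385.36 = 3203.48
Services: 251.87 - 724.63 = -472.76
Primary income: 287.14 + 282.40 - 437.96 + 396.26 = 527.84
Secondary income: -385.06
Current account = 3203.48 + (-472.76) + 527.84 + (-385.06) = 2873.50
(Excluded from the current account — financial account: foreign purchases of equities on the domestic stock exchange 367.92, sale of domestic government bonds to non-residents 677.33, inward foreign direct investment in the manufacturing sector 982.78, new loans extended by domestic banks to foreign borrowers 1085.17; capital account: capital transfers received from emigrants 67.09.)

2873.50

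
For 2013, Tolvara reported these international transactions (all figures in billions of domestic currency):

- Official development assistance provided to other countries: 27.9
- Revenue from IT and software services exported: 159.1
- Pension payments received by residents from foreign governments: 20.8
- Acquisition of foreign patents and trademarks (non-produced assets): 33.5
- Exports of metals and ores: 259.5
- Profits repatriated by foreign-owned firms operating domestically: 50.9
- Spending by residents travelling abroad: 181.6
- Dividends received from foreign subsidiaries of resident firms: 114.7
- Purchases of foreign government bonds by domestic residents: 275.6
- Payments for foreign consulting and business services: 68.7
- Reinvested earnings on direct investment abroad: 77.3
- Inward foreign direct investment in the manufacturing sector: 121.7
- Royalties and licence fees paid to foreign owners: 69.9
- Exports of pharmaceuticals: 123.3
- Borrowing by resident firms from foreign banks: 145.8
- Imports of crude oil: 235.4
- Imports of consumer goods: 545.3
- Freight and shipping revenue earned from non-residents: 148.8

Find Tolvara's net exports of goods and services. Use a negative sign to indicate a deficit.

Goods: 259.5 - 545.3 + 123.3 - 235.4 = -397.9
Services: 159.1 + 148.8 - 181.6 - 69.9 - 68.7 = -12.3
Trade balance = -397.9 + (-12.3) = -410.2
(Excluded from the trade balance — secondary income: official development assistance provided to other countries 27.9, pension payments received by residents from foreign governments 20.8; capital account: acquisition of foreign patents and trademarks (non-produced assets) 33.5; primary income: profits repatriated by foreign-owned firms operating domestically 50.9, dividends received from foreign subsidiaries of resident firms 114.7, reinvested earnings on direct investment abroad 77.3; financial account: purchases of foreign government bonds by domestic residents 275.6, inward foreign direct investment in the manufacturing sector 121.7, borrowing by resident firms from foreign banks 145.8.)

-410.2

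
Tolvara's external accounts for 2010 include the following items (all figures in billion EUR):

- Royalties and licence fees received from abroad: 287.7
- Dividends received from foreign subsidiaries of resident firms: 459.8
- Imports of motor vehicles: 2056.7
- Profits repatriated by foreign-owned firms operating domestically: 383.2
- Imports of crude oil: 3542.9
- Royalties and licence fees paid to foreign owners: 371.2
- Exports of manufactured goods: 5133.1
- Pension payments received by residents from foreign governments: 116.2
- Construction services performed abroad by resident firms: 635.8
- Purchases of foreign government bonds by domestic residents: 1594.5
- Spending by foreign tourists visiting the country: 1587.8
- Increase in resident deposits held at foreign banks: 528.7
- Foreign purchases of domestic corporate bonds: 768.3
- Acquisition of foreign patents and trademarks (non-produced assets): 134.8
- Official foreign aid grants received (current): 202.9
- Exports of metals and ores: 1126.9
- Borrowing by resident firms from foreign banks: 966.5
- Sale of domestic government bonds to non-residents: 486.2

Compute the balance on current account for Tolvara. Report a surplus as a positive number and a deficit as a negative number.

Goods: -3542.9 + 5133.1 + 1126.9 - 2056.7 = 660.4
Services: 635.8 + 287.7 + 1587.8 - 371.2 = 2140.1
Primary income: -383.2 + 459.8 = 76.6
Secondary income: 116.2 + 202.9 = 319.1
Current account = 660.4 + 2140.1 + 76.6 + 319.1 = 3196.2
(Excluded from the current account — financial account: purchases of foreign government bonds by domestic residents 1594.5, increase in resident deposits held at foreign banks 528.7, foreign purchases of domestic corporate bonds 768.3, borrowing by resident firms from foreign banks 966.5, sale of domestic government bonds to non-residents 486.2; capital account: acquisition of foreign patents and trademarks (non-produced assets) 134.8.)

3196.2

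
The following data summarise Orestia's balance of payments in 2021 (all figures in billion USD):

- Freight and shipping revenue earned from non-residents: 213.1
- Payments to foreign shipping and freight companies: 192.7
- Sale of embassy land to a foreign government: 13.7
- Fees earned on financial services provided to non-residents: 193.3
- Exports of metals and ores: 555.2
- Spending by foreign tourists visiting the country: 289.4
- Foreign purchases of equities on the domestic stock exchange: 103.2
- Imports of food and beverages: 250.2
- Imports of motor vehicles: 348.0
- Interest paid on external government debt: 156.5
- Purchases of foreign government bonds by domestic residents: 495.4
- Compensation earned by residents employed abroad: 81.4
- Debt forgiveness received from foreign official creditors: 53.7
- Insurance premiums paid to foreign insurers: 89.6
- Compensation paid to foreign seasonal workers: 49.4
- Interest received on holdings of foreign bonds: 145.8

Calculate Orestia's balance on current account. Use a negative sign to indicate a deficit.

Goods: 555.2 - 348.0 - 250.2 = -43.0
Services: 213.1 + 289.4 - 192.7 + 193.3 - 89.6 = 413.5
Primary income: -156.5 + 81.4 + 145.8 - 49.4 = 21.3
Current account = (-43.0) + 413.5 + 21.3 = 391.8
(Excluded from the current account — capital account: sale of embassy land to a foreign government 13.7, debt forgiveness received from foreign official creditors 53.7; financial account: foreign purchases of equities on the domestic stock exchange 103.2, purchases of foreign government bonds by domestic residents 495.4.)

391.8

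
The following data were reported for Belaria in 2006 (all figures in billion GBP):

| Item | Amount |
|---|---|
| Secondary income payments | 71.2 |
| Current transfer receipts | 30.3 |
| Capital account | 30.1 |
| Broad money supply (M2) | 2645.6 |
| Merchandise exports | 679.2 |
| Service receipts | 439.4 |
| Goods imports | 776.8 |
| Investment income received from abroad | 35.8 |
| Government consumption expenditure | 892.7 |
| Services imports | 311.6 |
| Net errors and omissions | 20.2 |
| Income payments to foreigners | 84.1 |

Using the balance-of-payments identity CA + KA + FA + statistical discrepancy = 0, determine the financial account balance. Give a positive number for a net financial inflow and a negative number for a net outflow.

Goods balance = 679.2 - 776.8 = -97.6
Services balance = 439.4 - 311.6 = 127.8
Trade balance (goods + services) = -97.6 + 127.8 = 30.2
Net primary income = 35.8 - 84.1 = -48.3
Net secondary income = 30.3 - 71.2 = -40.9
Current account = 30.2 + (-48.3) + (-40.9) = -59.0
Financial account = -(-59.0 + 30.1 + 20.2) = 8.7

8.7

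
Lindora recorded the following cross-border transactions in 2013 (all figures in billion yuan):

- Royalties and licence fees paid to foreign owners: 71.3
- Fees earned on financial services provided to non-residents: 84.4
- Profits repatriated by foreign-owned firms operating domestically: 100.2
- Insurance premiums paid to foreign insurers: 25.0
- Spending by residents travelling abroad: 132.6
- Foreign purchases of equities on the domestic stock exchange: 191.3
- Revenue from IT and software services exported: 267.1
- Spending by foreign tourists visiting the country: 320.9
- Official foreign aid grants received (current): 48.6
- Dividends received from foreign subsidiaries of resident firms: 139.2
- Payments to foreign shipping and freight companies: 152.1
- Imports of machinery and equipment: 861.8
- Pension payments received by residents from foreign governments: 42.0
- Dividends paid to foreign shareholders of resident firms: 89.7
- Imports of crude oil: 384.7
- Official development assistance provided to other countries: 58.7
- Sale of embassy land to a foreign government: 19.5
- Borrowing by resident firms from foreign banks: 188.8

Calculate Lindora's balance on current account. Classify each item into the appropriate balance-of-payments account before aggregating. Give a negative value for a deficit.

Goods: -384.7 - 861.8 = -1246.5
Services: -132.6 - 152.1 + 267.1 - 25.0 - 71.3 + 84.4 + 320.9 = 291.4
Primary income: -100.2 - 89.7 + 139.2 = -50.7
Secondary income: 42.0 - 58.7 + 48.6 = 31.9
Current account = (-1246.5) + 291.4 + (-50.7) + 31.9 = -973.9
(Excluded from the current account — financial account: foreign purchases of equities on the domestic stock exchange 191.3, borrowing by resident firms from foreign banks 188.8; capital account: sale of embassy land to a foreign government 19.5.)

-973.9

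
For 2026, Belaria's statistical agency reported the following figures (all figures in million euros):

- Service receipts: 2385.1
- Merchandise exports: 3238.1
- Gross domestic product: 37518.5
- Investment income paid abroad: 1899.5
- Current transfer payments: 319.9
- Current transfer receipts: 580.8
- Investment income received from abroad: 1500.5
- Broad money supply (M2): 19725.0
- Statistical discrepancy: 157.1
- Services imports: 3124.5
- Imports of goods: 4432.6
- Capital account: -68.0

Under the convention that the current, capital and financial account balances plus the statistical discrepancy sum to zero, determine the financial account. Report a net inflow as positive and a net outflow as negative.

Goods balance = 3238.1 - 4432.6 = -1194.5
Services balance = 2385.1 - 3124.5 = -739.4
Trade balance (goods + services) = -1194.5 + (-739.4) = -1933.9
Net primary income = 1500.5 - 1899.5 = -399.0
Net secondary income = 580.8 - 319.9 = 260.9
Current account = -1933.9 + (-399.0) + 260.9 = -2072.0
Financial account = -(-2072.0 + (-68.0) + 157.1) = 1982.9

1982.9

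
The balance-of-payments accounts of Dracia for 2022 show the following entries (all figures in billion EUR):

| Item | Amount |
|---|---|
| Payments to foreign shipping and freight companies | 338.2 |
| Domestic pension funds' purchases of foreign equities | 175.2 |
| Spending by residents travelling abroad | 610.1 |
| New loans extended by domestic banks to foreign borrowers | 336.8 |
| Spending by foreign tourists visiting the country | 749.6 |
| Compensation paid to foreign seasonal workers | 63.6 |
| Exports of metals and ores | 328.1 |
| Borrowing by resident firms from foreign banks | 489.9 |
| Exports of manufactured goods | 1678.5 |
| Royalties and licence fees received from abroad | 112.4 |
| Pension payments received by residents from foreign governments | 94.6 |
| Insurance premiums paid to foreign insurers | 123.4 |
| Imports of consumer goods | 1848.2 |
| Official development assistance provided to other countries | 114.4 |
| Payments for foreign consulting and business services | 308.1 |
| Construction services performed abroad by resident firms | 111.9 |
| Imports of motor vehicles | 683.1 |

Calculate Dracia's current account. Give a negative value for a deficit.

Goods: 1678.5 - 683.1 - 1848.2 + 328.1 = -524.7
Services: -338.2 + 749.6 - 123.4 + 112.4 - 610.1 + 111.9 - 308.1 = -405.9
Primary income: -63.6
Secondary income: 94.6 - 114.4 = -19.8
Current account = (-524.7) + (-405.9) + (-63.6) + (-19.8) = -1014.0
(Excluded from the current account — financial account: domestic pension funds' purchases of foreign equities 175.2, new loans extended by domestic banks to foreign borrowers 336.8, borrowing by resident firms from foreign banks 489.9.)

-1014.0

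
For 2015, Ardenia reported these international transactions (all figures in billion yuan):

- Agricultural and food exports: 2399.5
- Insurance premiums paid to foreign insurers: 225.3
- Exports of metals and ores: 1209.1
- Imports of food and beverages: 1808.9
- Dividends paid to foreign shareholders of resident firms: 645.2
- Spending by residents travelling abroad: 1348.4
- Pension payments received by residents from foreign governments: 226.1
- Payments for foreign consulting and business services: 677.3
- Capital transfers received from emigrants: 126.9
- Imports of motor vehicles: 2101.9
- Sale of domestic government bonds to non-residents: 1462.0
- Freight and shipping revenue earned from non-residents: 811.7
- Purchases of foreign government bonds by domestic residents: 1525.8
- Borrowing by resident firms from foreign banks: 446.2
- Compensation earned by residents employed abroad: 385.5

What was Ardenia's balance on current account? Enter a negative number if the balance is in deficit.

-1775.1

Goods: 2399.5 - 2101.9 - 1808.9 + 1209.1 = -302.2
Services: -677.3 - 1348.4 - 225.3 + 811.7 = -1439.3
Primary income: 385.5 - 645.2 = -259.7
Secondary income: 226.1
Current account = (-302.2) + (-1439.3) + (-259.7) + 226.1 = -1775.1
(Excluded from the current account — capital account: capital transfers received from emigrants 126.9; financial account: sale of domestic government bonds to non-residents 1462.0, purchases of foreign government bonds by domestic residents 1525.8, borrowing by resident firms from foreign banks 446.2.)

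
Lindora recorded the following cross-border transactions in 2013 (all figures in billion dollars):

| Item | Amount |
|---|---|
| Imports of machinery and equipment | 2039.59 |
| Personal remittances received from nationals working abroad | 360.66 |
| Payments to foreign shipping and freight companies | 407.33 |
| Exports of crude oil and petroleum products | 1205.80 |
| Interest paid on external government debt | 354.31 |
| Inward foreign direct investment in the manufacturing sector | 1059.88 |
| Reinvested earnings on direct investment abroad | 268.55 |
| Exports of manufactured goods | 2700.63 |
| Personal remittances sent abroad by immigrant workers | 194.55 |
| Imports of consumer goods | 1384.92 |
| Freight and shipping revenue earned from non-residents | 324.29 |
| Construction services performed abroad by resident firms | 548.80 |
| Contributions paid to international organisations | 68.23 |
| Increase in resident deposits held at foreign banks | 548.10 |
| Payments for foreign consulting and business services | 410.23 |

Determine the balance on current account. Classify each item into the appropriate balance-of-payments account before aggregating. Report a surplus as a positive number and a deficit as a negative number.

549.57

Goods: -2039.59 + 2700.63 + 1205.80 - 1384.92 = 481.92
Services: 324.29 - 410.23 - 407.33 + 548.80 = 55.53
Primary income: 268.55 - 354.31 = -85.76
Secondary income: 360.66 - 194.55 - 68.23 = 97.88
Current account = 481.92 + 55.53 + (-85.76) + 97.88 = 549.57
(Excluded from the current account — financial account: inward foreign direct investment in the manufacturing sector 1059.88, increase in resident deposits held at foreign banks 548.10.)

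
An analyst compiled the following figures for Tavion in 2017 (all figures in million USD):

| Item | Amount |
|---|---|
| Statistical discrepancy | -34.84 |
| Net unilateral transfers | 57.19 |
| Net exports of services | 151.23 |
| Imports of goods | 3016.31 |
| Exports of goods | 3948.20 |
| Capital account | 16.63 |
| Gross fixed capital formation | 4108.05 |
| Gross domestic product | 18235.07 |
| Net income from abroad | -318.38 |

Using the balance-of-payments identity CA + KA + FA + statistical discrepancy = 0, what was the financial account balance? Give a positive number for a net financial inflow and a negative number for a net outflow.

-803.72

Goods balance = 3948.20 - 3016.31 = 931.89
Services balance = 151.23
Trade balance (goods + services) = 931.89 + 151.23 = 1083.12
Net primary income = -318.38
Net secondary income = 57.19
Current account = 1083.12 + (-318.38) + 57.19 = 821.93
Financial account = -(821.93 + 16.63 + (-34.84)) = -803.72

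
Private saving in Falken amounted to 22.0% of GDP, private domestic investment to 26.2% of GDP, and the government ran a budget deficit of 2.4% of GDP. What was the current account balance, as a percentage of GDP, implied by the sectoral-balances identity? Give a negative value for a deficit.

By the sectoral-balances identity, CA = (S_private - I) + (T - G).
Private balance = 22.0 - 26.2 = -4.2
Government balance (T - G) = -2.4
CA = -4.2 + (-2.4) = -6.6

-6.6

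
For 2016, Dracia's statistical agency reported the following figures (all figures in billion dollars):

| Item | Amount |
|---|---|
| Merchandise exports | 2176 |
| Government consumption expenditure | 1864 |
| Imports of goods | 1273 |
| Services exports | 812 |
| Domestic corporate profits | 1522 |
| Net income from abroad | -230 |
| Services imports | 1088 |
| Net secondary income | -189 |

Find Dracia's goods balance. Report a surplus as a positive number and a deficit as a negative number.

903

Goods balance = 2176 - 1273 = 903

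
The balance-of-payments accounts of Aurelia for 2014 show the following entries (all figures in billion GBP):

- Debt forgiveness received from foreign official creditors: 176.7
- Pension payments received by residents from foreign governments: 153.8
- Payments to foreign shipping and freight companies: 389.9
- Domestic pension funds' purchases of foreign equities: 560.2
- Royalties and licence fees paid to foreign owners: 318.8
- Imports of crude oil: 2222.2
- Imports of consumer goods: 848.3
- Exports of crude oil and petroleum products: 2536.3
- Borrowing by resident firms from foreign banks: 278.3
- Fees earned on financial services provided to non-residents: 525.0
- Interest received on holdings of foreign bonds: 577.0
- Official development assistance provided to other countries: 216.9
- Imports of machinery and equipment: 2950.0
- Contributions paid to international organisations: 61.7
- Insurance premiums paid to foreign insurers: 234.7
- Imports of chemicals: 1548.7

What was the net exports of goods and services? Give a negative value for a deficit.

-5451.3

Goods: 2536.3 - 2222.2 - 1548.7 - 2950.0 - 848.3 = -5032.9
Services: -234.7 - 389.9 - 318.8 + 525.0 = -418.4
Trade balance = -5032.9 + (-418.4) = -5451.3
(Excluded from the trade balance — capital account: debt forgiveness received from foreign official creditors 176.7; secondary income: pension payments received by residents from foreign governments 153.8, official development assistance provided to other countries 216.9, contributions paid to international organisations 61.7; financial account: domestic pension funds' purchases of foreign equities 560.2, borrowing by resident firms from foreign banks 278.3; primary income: interest received on holdings of foreign bonds 577.0.)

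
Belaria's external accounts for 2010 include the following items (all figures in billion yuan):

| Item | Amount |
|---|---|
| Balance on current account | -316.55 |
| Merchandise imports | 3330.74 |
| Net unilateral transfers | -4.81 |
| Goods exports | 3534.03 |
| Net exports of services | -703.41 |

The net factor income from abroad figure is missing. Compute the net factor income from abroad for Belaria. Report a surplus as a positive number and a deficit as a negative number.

188.38

Current account = goods balance + services balance + net primary income + net secondary income
Sum of the known components = -504.93
Net factor income from abroad = CA - (known components) = -316.55 - (-504.93) = 188.38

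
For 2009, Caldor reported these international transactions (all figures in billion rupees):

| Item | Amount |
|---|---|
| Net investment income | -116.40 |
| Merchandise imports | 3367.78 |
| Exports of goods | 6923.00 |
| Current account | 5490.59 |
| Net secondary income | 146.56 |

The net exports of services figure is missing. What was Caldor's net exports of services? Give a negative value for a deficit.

1905.21

Current account = goods balance + services balance + net primary income + net secondary income
Sum of the known components = 3585.38
Net exports of services = CA - (known components) = 5490.59 - 3585.38 = 1905.21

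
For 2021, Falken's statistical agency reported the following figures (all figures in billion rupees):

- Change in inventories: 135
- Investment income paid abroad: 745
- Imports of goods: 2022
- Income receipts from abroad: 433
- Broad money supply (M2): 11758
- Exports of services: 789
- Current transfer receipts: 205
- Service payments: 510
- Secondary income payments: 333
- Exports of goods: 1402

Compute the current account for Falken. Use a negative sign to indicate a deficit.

-781

Goods balance = 1402 - 2022 = -620
Services balance = 789 - 510 = 279
Trade balance (goods + services) = -620 + 279 = -341
Net primary income = 433 - 745 = -312
Net secondary income = 205 - 333 = -128
Current account = -341 + (-312) + (-128) = -781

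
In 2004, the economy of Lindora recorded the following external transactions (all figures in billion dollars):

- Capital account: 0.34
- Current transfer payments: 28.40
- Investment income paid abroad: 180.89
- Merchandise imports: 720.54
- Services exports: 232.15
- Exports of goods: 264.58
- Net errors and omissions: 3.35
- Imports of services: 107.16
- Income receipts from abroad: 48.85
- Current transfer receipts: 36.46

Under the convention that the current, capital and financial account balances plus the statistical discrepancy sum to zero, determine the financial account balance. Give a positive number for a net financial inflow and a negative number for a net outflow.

451.26

Goods balance = 264.58 - 720.54 = -455.96
Services balance = 232.15 - 107.16 = 124.99
Trade balance (goods + services) = -455.96 + 124.99 = -330.97
Net primary income = 48.85 - 180.89 = -132.04
Net secondary income = 36.46 - 28.40 = 8.06
Current account = -330.97 + (-132.04) + 8.06 = -454.95
Financial account = -(-454.95 + 0.34 + 3.35) = 451.26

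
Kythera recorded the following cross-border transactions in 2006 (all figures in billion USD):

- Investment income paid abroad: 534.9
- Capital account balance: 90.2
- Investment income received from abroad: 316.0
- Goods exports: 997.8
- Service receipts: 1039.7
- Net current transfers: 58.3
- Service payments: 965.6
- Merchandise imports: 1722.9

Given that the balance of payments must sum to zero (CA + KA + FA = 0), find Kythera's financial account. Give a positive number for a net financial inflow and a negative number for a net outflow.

721.4

Goods balance = 997.8 - 1722.9 = -725.1
Services balance = 1039.7 - 965.6 = 74.1
Trade balance (goods + services) = -725.1 + 74.1 = -651.0
Net primary income = 316.0 - 534.9 = -218.9
Net secondary income = 58.3
Current account = -651.0 + (-218.9) + 58.3 = -811.6
Financial account = -(-811.6 + 90.2) = 721.4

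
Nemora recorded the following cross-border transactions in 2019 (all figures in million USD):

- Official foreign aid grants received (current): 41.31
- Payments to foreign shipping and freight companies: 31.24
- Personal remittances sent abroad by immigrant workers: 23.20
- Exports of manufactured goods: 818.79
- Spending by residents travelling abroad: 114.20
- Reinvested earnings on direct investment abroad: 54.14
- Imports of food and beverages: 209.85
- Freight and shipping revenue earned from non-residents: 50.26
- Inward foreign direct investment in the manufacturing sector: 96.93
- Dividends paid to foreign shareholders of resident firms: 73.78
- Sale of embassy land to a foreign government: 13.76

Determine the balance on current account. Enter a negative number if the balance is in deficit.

512.23

Goods: -209.85 + 818.79 = 608.94
Services: -31.24 + 50.26 - 114.20 = -95.18
Primary income: -73.78 + 54.14 = -19.64
Secondary income: -23.20 + 41.31 = 18.11
Current account = 608.94 + (-95.18) + (-19.64) + 18.11 = 512.23
(Excluded from the current account — financial account: inward foreign direct investment in the manufacturing sector 96.93; capital account: sale of embassy land to a foreign government 13.76.)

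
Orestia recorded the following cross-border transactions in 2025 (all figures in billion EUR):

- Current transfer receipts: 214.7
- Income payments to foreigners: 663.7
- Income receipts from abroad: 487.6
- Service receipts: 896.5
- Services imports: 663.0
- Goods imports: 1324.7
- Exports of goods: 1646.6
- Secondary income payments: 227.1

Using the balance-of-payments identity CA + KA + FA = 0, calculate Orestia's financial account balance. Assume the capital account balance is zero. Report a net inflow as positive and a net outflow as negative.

-366.9

Goods balance = 1646.6 - 1324.7 = 321.9
Services balance = 896.5 - 663.0 = 233.5
Trade balance (goods + services) = 321.9 + 233.5 = 555.4
Net primary income = 487.6 - 663.7 = -176.1
Net secondary income = 214.7 - 227.1 = -12.4
Current account = 555.4 + (-176.1) + (-12.4) = 366.9
Financial account = -(366.9) = -366.9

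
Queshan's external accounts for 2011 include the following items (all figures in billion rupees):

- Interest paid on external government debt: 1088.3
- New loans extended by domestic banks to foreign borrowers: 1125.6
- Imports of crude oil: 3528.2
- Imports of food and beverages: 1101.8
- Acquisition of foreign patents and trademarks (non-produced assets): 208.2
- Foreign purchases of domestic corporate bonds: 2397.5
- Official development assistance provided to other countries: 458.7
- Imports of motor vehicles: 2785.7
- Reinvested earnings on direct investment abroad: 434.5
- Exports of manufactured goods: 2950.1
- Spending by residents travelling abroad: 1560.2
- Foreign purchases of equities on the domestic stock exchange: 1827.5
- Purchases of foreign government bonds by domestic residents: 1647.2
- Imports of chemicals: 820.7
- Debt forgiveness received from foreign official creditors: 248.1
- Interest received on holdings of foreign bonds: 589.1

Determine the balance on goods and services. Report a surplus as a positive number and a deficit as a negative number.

-6846.5

Goods: -820.7 - 3528.2 + 2950.1 - 1101.8 - 2785.7 = -5286.3
Services: -1560.2
Trade balance = -5286.3 + (-1560.2) = -6846.5
(Excluded from the trade balance — primary income: interest paid on external government debt 1088.3, reinvested earnings on direct investment abroad 434.5, interest received on holdings of foreign bonds 589.1; financial account: new loans extended by domestic banks to foreign borrowers 1125.6, foreign purchases of domestic corporate bonds 2397.5, foreign purchases of equities on the domestic stock exchange 1827.5, purchases of foreign government bonds by domestic residents 1647.2; capital account: acquisition of foreign patents and trademarks (non-produced assets) 208.2, debt forgiveness received from foreign official creditors 248.1; secondary income: official development assistance provided to other countries 458.7.)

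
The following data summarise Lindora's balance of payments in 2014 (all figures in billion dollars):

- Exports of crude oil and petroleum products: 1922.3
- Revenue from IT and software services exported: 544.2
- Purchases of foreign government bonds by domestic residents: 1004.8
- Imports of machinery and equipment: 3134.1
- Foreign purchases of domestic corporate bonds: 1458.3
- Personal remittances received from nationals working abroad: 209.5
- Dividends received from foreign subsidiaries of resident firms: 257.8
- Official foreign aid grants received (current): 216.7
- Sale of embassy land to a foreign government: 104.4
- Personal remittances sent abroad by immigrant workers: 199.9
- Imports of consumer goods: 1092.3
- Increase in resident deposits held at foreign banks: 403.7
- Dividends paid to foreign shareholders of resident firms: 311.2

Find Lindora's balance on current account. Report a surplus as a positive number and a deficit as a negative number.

Goods: -1092.3 - 3134.1 + 1922.3 = -2304.1
Services: 544.2
Primary income: 257.8 - 311.2 = -53.4
Secondary income: 216.7 - 199.9 + 209.5 = 226.3
Current account = (-2304.1) + 544.2 + (-53.4) + 226.3 = -1587.0
(Excluded from the current account — financial account: purchases of foreign government bonds by domestic residents 1004.8, foreign purchases of domestic corporate bonds 1458.3, increase in resident deposits held at foreign banks 403.7; capital account: sale of embassy land to a foreign government 104.4.)

-1587.0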